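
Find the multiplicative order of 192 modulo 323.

144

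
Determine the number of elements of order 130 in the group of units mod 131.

φ(131) = 131 − 1 = 130 = 2 · 5 · 13.
Since (Z/131Z)^× is cyclic of order 130, the number of elements of order d is φ(d) when d | 130 and 0 otherwise.
130 = 2 · 5 · 13 divides 130, and φ(130) = 48.

48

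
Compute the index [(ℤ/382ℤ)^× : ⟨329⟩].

By Lagrange's theorem, ord_382(329) divides φ(382) = φ(2)·φ(191) = 1·190 = 190 = 2 · 5 · 19.
Divisors of 190: 1, 2, 5, 10, 19, 38, 95, 190.
Evaluate successive powers at the divisors of 190:
329^1 ≡ 329 (mod 382)
329^2 ≡ 135 (mod 382)
329^5 ≡ 153 (mod 382)
329^10 ≡ 107 (mod 382)
329^19 ≡ 375 (mod 382)
329^38 ≡ 49 (mod 382)
329^95 ≡ 1 (mod 382) ✓
The order of 329 is 95, so the subgroup it generates has 95 elements.
The index is φ(382) / ord(329) = 190 / 95 = 2.

2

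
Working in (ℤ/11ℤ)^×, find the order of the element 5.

5

ord(5) | φ(11) = 11 − 1 = 10 = 2 · 5.
Divisors of 10: 1, 2, 5, 10.
Evaluate successive powers at the divisors of 10:
5^1 ≡ 5 (mod 11)
5^2 ≡ 3 (mod 11)
5^5 ≡ 1 (mod 11) ✓
Hence ord(5) = 5.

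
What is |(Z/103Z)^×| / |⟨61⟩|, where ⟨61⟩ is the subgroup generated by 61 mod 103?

The order of 61 must divide φ(103) = 103 − 1 = 102 = 2 · 3 · 17.
Divisors of 102: 1, 2, 3, 6, 17, 34, 51, 102.
Check 61^d mod 103 for each divisor in increasing order:
61^1 ≡ 61 (mod 103)
61^2 ≡ 13 (mod 103)
61^3 ≡ 72 (mod 103)
61^6 ≡ 34 (mod 103)
61^17 ≡ 1 (mod 103) ✓
The order of 61 is 17, so the subgroup it generates has 17 elements.
Index = |(Z/103Z)^×| / |⟨61⟩| = 102 / 17 = 6.

6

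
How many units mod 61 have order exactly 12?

4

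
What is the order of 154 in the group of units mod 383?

382

By Lagrange's theorem, ord_383(154) divides φ(383) = 383 − 1 = 382 = 2 · 191.
Divisors of 382: 1, 2, 191, 382.
Evaluate successive powers at the divisors of 382:
154^1 ≡ 154
154^2 ≡ 353
154^191 ≡ 382
154^382 ≡ 1
Hence ord(154) = 382.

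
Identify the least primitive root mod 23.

5

φ(23) = 23 − 1 = 22 = 2 · 11.
Test candidates g = 2, 3, … against the prime factors q ∈ {2, 11} of φ(23): g is a generator iff g^(22/q) ≢ 1 for every such q.
g = 2: 2^11 ≡ 1 — hits 1, so not a primitive root.
g = 3: 3^11 ≡ 1 — hits 1, so not a primitive root.
g = 4: 4^11 ≡ 1 — hits 1, so not a primitive root.
g = 5: 5^11 ≡ 22; 5^2 ≡ 2 — none is 1, so 5 is a primitive root.
So 5 is the smallest generator of (Z/23Z)^×.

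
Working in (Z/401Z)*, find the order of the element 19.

Since 19 ∈ (Z/401Z)^×, its order divides φ(401) = 401 − 1 = 400 = 2^4 · 5^2.
Divisors of 400: 1, 2, 4, 5, 8, 10, 16, 20, 25, 40, 50, 80, 100, 200, 400.
Evaluate successive powers at the divisors of 400:
19^1 ≡ 19
19^2 ≡ 361
19^4 ≡ 397
19^5 ≡ 325
19^8 ≡ 16
19^10 ≡ 162
19^16 ≡ 256
19^20 ≡ 179
19^25 ≡ 30
19^40 ≡ 362
19^50 ≡ 98
19^80 ≡ 318
19^100 ≡ 381
19^200 ≡ 400
19^400 ≡ 1
The smallest such exponent is 400, so the order of 19 is 400.

400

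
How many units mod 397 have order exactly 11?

10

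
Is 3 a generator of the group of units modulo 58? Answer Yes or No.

φ(58) = φ(2)·φ(29) = 1·28 = 28 = 2^2 · 7.
It suffices to check that the order of 3 is not a proper divisor of 28: compute 3^(28/q) for q ∈ {2, 7}.
3^14 ≡ 57 (mod 58)  [q = 2: ≢ 1 ✓]
3^4 ≡ 23 (mod 58)  [q = 7: ≢ 1 ✓]
All checks pass, so 3 has order 28 and is a primitive root modulo 58.

Yes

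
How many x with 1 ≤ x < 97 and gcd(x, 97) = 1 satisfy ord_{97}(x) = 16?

8

φ(97) = 97 − 1 = 96 = 2^5 · 3.
(Z/97Z)^× is cyclic (|G| = 96); a cyclic group of order m has exactly φ(d) elements of each order d | m, and none otherwise.
16 = 2^4 divides 96, and φ(16) = 8.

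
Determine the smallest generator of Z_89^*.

φ(89) = 89 − 1 = 88 = 2^3 · 11.
g is a primitive root iff g^(88/q) ≢ 1 (mod 89) for each prime q ∈ {2, 11}.
g = 2: 2^44 ≡ 1 — hits 1, so not a primitive root.
g = 3: 3^44 ≡ 88; 3^8 ≡ 64 — none is 1, so 3 is a primitive root.
So 3 is the smallest generator of (Z/89Z)^×.

3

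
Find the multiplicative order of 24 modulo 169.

By Lagrange's theorem, ord_169(24) divides φ(169) = φ(13^2) = 13·(13−1) = 156 = 2^2 · 3 · 13.
Divisors of 156: 1, 2, 3, 4, 6, 12, 13, 26, 39, 52, 78, 156.
Evaluate successive powers at the divisors of 156:
24^1 ≡ 24
24^2 ≡ 69
24^3 ≡ 135
24^4 ≡ 29
24^6 ≡ 142
24^12 ≡ 53
24^13 ≡ 89
24^26 ≡ 147
24^39 ≡ 70
24^52 ≡ 146
24^78 ≡ 168
24^156 ≡ 1
Therefore the multiplicative order of 24 modulo 169 is 156.

156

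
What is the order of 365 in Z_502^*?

By Lagrange's theorem, ord_502(365) divides φ(502) = φ(2)·φ(251) = 1·250 = 250 = 2 · 5^3.
Divisors of 250: 1, 2, 5, 10, 25, 50, 125, 250.
Evaluate successive powers at the divisors of 250:
365^1 ≡ 365 (mod 502)
365^2 ≡ 195 (mod 502)
365^5 ≡ 331 (mod 502)
365^10 ≡ 125 (mod 502)
365^25 ≡ 271 (mod 502)
365^50 ≡ 149 (mod 502)
365^125 ≡ 1 (mod 502) ✓
Therefore the multiplicative order of 365 modulo 502 is 125.

125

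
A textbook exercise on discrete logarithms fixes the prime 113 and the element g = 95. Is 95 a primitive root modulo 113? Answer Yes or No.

No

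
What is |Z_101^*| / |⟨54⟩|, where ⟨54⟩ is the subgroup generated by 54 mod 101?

Since 54 ∈ (Z/101Z)^×, its order divides φ(101) = 101 − 1 = 100 = 2^2 · 5^2.
Divisors of 100: 1, 2, 4, 5, 10, 20, 25, 50, 100.
Evaluate successive powers at the divisors of 100:
54^1 ≡ 54
54^2 ≡ 88
54^4 ≡ 68
54^5 ≡ 36
54^10 ≡ 84
54^20 ≡ 87
54^25 ≡ 1
So ord_101(54) = 25, hence |⟨54⟩| = 25.
Index = |(Z/101Z)^×| / |⟨54⟩| = 100 / 25 = 4.

4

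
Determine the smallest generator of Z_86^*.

φ(86) = φ(2)·φ(43) = 1·42 = 42 = 2 · 3 · 7.
g is a primitive root iff g^(42/q) ≢ 1 (mod 86) for each prime q ∈ {2, 3, 7}.
g = 2: gcd(2, 86) = 2 > 1, not a unit — skip.
g = 3: 3^21 ≡ 85; 3^14 ≡ 79; 3^6 ≡ 41 — none is 1, so 3 is a primitive root.
Hence the least primitive root of 86 is 3.

3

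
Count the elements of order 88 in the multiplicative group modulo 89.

φ(89) = 89 − 1 = 88 = 2^3 · 11.
In a cyclic group of order 88, there are φ(d) elements of order d for each divisor d of 88, and zero for non-divisors.
88 = 2^3 · 11 divides 88, and φ(88) = 40.

40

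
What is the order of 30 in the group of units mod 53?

4

By Lagrange's theorem, ord_53(30) divides φ(53) = 53 − 1 = 52 = 2^2 · 13.
Divisors of 52: 1, 2, 4, 13, 26, 52.
Compute 30^d (mod 53) for the divisors d until we hit 1:
30^1 ≡ 30 (mod 53)
30^2 ≡ 52 (mod 53)
30^4 ≡ 1 (mod 53) ✓
So ord_53(30) = 4.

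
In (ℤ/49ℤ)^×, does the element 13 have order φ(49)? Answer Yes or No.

No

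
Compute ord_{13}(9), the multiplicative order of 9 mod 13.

3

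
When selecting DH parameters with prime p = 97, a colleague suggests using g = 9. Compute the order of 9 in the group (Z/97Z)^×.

24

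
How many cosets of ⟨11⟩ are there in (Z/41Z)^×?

By Lagrange's theorem, ord_41(11) divides φ(41) = 41 − 1 = 40 = 2^3 · 5.
Divisors of 40: 1, 2, 4, 5, 8, 10, 20, 40.
Check 11^d mod 41 for each divisor in increasing order:
11^1 ≡ 11 (mod 41)
11^2 ≡ 39 (mod 41)
11^4 ≡ 4 (mod 41)
11^5 ≡ 3 (mod 41)
11^8 ≡ 16 (mod 41)
11^10 ≡ 9 (mod 41)
11^20 ≡ 40 (mod 41)
11^40 ≡ 1 (mod 41) ✓
The order of 11 is 40, so the subgroup it generates has 40 elements.
[(Z/41Z)^× : ⟨11⟩] = 40/40 = 1.

1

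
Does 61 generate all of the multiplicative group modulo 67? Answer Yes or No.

φ(67) = 67 − 1 = 66 = 2 · 3 · 11.
Test 61^(66/q) mod 67 for each prime factor q of 66:
61^33 ≡ 66 (mod 67)  [q = 2: ≢ 1 ✓]
61^22 ≡ 37 (mod 67)  [q = 3: ≢ 1 ✓]
61^6 ≡ 24 (mod 67)  [q = 11: ≢ 1 ✓]
All checks pass, so 61 has order 66 and is a primitive root modulo 67.

Yes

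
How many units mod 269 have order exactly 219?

0

φ(269) = 269 − 1 = 268 = 2^2 · 67.
In a cyclic group of order 268, there are φ(d) elements of order d for each divisor d of 268, and zero for non-divisors.
Since 219 ∤ 268, the count is 0.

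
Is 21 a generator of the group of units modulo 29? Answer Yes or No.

Yes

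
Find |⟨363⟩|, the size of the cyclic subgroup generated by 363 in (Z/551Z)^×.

252

The order of 363 must divide φ(551) = φ(19·29) = (19−1)·(29−1) = 18·28 = 504 = 2^3 · 3^2 · 7.
Divisors of 504: 1, 2, 3, 4, 6, 7, 8, 9, 12, 14, 18, 21, 24, 28, 36, 42, 56, 63, 72, 84, 126, 168, 252, 504.
Evaluate successive powers at the divisors of 504:
363^1 ≡ 363 (mod 551)
363^2 ≡ 80 (mod 551)
363^3 ≡ 388 (mod 551)
363^4 ≡ 339 (mod 551)
363^6 ≡ 121 (mod 551)
363^7 ≡ 394 (mod 551)
363^8 ≡ 313 (mod 551)
363^9 ≡ 113 (mod 551)
363^12 ≡ 315 (mod 551)
363^14 ≡ 405 (mod 551)
363^18 ≡ 96 (mod 551)
363^21 ≡ 331 (mod 551)
363^24 ≡ 45 (mod 551)
363^28 ≡ 378 (mod 551)
363^36 ≡ 400 (mod 551)
363^42 ≡ 463 (mod 551)
363^56 ≡ 175 (mod 551)
363^63 ≡ 75 (mod 551)
363^72 ≡ 210 (mod 551)
363^84 ≡ 30 (mod 551)
363^126 ≡ 115 (mod 551)
363^168 ≡ 349 (mod 551)
363^252 ≡ 1 (mod 551) ✓
So ord_551(363) = 252.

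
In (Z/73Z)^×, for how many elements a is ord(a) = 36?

φ(73) = 73 − 1 = 72 = 2^3 · 3^2.
(Z/73Z)^× is cyclic (|G| = 72); a cyclic group of order m has exactly φ(d) elements of each order d | m, and none otherwise.
36 = 2^2 · 3^2 divides 72, and φ(36) = 12.

12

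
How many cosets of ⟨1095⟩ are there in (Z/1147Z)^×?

6

ord(1095) | φ(1147) = φ(31·37) = (31−1)·(37−1) = 30·36 = 1080 = 2^3 · 3^3 · 5.
Divisors of 1080: 1, 2, 3, 4, 5, 6, 8, 9, 10, 12, 15, 18, 20, 24, 27, 30, 36, 40, 45, 54, 60, 72, 90, 108, 120, 135, 180, 216, 270, 360, 540, 1080.
Compute 1095^d (mod 1147) for the divisors d until we hit 1:
1095^1 ≡ 1095 (mod 1147)
1095^2 ≡ 410 (mod 1147)
1095^3 ≡ 473 (mod 1147)
1095^4 ≡ 638 (mod 1147)
1095^5 ≡ 87 (mod 1147)
1095^6 ≡ 64 (mod 1147)
1095^8 ≡ 1006 (mod 1147)
1095^9 ≡ 450 (mod 1147)
1095^10 ≡ 687 (mod 1147)
1095^12 ≡ 655 (mod 1147)
1095^15 ≡ 125 (mod 1147)
1095^18 ≡ 628 (mod 1147)
1095^20 ≡ 552 (mod 1147)
1095^24 ≡ 47 (mod 1147)
1095^27 ≡ 438 (mod 1147)
1095^30 ≡ 714 (mod 1147)
1095^36 ≡ 963 (mod 1147)
1095^40 ≡ 749 (mod 1147)
1095^45 ≡ 931 (mod 1147)
1095^54 ≡ 295 (mod 1147)
1095^60 ≡ 528 (mod 1147)
1095^72 ≡ 593 (mod 1147)
1095^90 ≡ 776 (mod 1147)
1095^108 ≡ 1000 (mod 1147)
1095^120 ≡ 63 (mod 1147)
1095^135 ≡ 993 (mod 1147)
1095^180 ≡ 1 (mod 1147) ✓
Thus |⟨1095⟩| = ord(1095) = 180.
Index = |(Z/1147Z)^×| / |⟨1095⟩| = 1080 / 180 = 6.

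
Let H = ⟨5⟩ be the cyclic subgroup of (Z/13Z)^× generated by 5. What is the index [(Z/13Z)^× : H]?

3

ord(5) | φ(13) = 13 − 1 = 12 = 2^2 · 3.
Divisors of 12: 1, 2, 3, 4, 6, 12.
Compute 5^d (mod 13) for the divisors d until we hit 1:
5^1 ≡ 5 (mod 13)
5^2 ≡ 12 (mod 13)
5^3 ≡ 8 (mod 13)
5^4 ≡ 1 (mod 13) ✓
So ord_13(5) = 4, hence |⟨5⟩| = 4.
Index = |(Z/13Z)^×| / |⟨5⟩| = 12 / 4 = 3.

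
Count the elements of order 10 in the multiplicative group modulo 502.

4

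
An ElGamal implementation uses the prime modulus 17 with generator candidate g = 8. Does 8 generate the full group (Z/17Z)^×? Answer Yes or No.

No

φ(17) = 17 − 1 = 16 = 2^4.
An element g generates (Z/17Z)^× iff g^(16/q) ≢ 1 (mod 17) for each prime q ∈ {2}.
8^8 ≡ 1 (mod 17)  [q = 2: ≡ 1 ✗]
8^8 ≡ 1 shows ord(8) | 8, strictly less than φ(17); not a primitive root.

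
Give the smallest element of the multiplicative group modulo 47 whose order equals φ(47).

5

φ(47) = 47 − 1 = 46 = 2 · 23.
g is a primitive root iff g^(46/q) ≢ 1 (mod 47) for each prime q ∈ {2, 23}.
g = 2: 2^23 ≡ 1 — hits 1, so not a primitive root.
g = 3: 3^23 ≡ 1 — hits 1, so not a primitive root.
g = 4: 4^23 ≡ 1 — hits 1, so not a primitive root.
g = 5: 5^23 ≡ 46; 5^2 ≡ 25 — none is 1, so 5 is a primitive root.
Hence the least primitive root of 47 is 5.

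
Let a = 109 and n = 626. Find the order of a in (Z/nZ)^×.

Since 109 ∈ (Z/626Z)^×, its order divides φ(626) = φ(2)·φ(313) = 1·312 = 312 = 2^3 · 3 · 13.
Divisors of 312: 1, 2, 3, 4, 6, 8, 12, 13, 24, 26, 39, 52, 78, 104, 156, 312.
Evaluate successive powers at the divisors of 312:
109^1 ≡ 109 (mod 626)
109^2 ≡ 613 (mod 626)
109^3 ≡ 461 (mod 626)
109^4 ≡ 169 (mod 626)
109^6 ≡ 307 (mod 626)
109^8 ≡ 391 (mod 626)
109^12 ≡ 349 (mod 626)
109^13 ≡ 481 (mod 626)
109^24 ≡ 357 (mod 626)
109^26 ≡ 367 (mod 626)
109^39 ≡ 621 (mod 626)
109^52 ≡ 99 (mod 626)
109^78 ≡ 25 (mod 626)
109^104 ≡ 411 (mod 626)
109^156 ≡ 625 (mod 626)
109^312 ≡ 1 (mod 626) ✓
Hence ord(109) = 312.

312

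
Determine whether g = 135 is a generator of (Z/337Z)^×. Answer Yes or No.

φ(337) = 337 − 1 = 336 = 2^4 · 3 · 7.
An element g generates (Z/337Z)^× iff g^(336/q) ≢ 1 (mod 337) for each prime q ∈ {2, 3, 7}.
135^168 ≡ 336 (mod 337)  [q = 2: ≢ 1 ✓]
135^112 ≡ 1 (mod 337)  [q = 3: ≡ 1 ✗]
135^48 ≡ 295 (mod 337)  [q = 7: ≢ 1 ✓]
Since 135^112 ≡ 1, the order of 135 divides 112 < 336, so 135 is not a primitive root.

No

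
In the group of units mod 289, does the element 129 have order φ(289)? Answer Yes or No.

Yes

φ(289) = φ(17^2) = 17·(17−1) = 272 = 2^4 · 17.
129 is a primitive root mod 289 iff 129^(φ(289)/q) ≢ 1 for every prime q | φ(289), i.e. q ∈ {2, 17}.
129^136 ≡ 288 (mod 289)  [q = 2: ≢ 1 ✓]
129^16 ≡ 154 (mod 289)  [q = 17: ≢ 1 ✓]
Every test exponent gives a nontrivial residue, hence 129 generates the full group.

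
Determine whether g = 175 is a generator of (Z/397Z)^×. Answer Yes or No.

φ(397) = 397 − 1 = 396 = 2^2 · 3^2 · 11.
175 is a primitive root mod 397 iff 175^(φ(397)/q) ≢ 1 for every prime q | φ(397), i.e. q ∈ {2, 3, 11}.
175^198 ≡ 396 (mod 397)  [q = 2: ≢ 1 ✓]
175^132 ≡ 362 (mod 397)  [q = 3: ≢ 1 ✓]
175^36 ≡ 290 (mod 397)  [q = 11: ≢ 1 ✓]
None equal 1, so ord_397(175) = 396: 175 is a primitive root.

Yes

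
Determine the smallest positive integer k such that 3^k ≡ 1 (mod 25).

By Lagrange's theorem, ord_25(3) divides φ(25) = φ(5^2) = 5·(5−1) = 20 = 2^2 · 5.
Divisors of 20: 1, 2, 4, 5, 10, 20.
Evaluate successive powers at the divisors of 20:
3^1 ≡ 3
3^2 ≡ 9
3^4 ≡ 6
3^5 ≡ 18
3^10 ≡ 24
3^20 ≡ 1
Therefore the multiplicative order of 3 modulo 25 is 20.

20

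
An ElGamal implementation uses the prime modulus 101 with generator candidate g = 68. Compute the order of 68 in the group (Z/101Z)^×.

25

ord(68) | φ(101) = 101 − 1 = 100 = 2^2 · 5^2.
Divisors of 100: 1, 2, 4, 5, 10, 20, 25, 50, 100.
Compute 68^d (mod 101) for the divisors d until we hit 1:
68^1 ≡ 68 (mod 101)
68^2 ≡ 79 (mod 101)
68^4 ≡ 80 (mod 101)
68^5 ≡ 87 (mod 101)
68^10 ≡ 95 (mod 101)
68^20 ≡ 36 (mod 101)
68^25 ≡ 1 (mod 101) ✓
Hence ord(68) = 25.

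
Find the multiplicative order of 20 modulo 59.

ord(20) | φ(59) = 59 − 1 = 58 = 2 · 29.
Divisors of 58: 1, 2, 29, 58.
Compute 20^d (mod 59) for the divisors d until we hit 1:
20^1 ≡ 20 (mod 59)
20^2 ≡ 46 (mod 59)
20^29 ≡ 1 (mod 59) ✓
So ord_59(20) = 29.

29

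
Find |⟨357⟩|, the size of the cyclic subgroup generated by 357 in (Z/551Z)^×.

126

ord(357) | φ(551) = φ(19·29) = (19−1)·(29−1) = 18·28 = 504 = 2^3 · 3^2 · 7.
Divisors of 504: 1, 2, 3, 4, 6, 7, 8, 9, 12, 14, 18, 21, 24, 28, 36, 42, 56, 63, 72, 84, 126, 168, 252, 504.
Test each divisor d:
357^1 ≡ 357 (mod 551)
357^2 ≡ 168 (mod 551)
357^3 ≡ 468 (mod 551)
357^4 ≡ 123 (mod 551)
357^6 ≡ 277 (mod 551)
357^7 ≡ 260 (mod 551)
357^8 ≡ 252 (mod 551)
357^9 ≡ 151 (mod 551)
357^12 ≡ 140 (mod 551)
357^14 ≡ 378 (mod 551)
357^18 ≡ 210 (mod 551)
357^21 ≡ 202 (mod 551)
357^24 ≡ 315 (mod 551)
357^28 ≡ 175 (mod 551)
357^36 ≡ 20 (mod 551)
357^42 ≡ 30 (mod 551)
357^56 ≡ 320 (mod 551)
357^63 ≡ 550 (mod 551)
357^72 ≡ 400 (mod 551)
357^84 ≡ 349 (mod 551)
357^126 ≡ 1 (mod 551) ✓
Hence ord(357) = 126.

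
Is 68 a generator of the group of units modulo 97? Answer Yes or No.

Yes

φ(97) = 97 − 1 = 96 = 2^5 · 3.
68 is a primitive root mod 97 iff 68^(φ(97)/q) ≢ 1 for every prime q | φ(97), i.e. q ∈ {2, 3}.
68^48 ≡ 96 (mod 97)  [q = 2: ≢ 1 ✓]
68^32 ≡ 35 (mod 97)  [q = 3: ≢ 1 ✓]
Every test exponent gives a nontrivial residue, hence 68 generates the full group.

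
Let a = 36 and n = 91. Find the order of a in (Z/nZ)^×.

6

The order of 36 must divide φ(91) = φ(7·13) = (7−1)·(13−1) = 6·12 = 72 = 2^3 · 3^2.
Divisors of 72: 1, 2, 3, 4, 6, 8, 9, 12, 18, 24, 36, 72.
Check 36^d mod 91 for each divisor in increasing order:
36^1 ≡ 36 (mod 91)
36^2 ≡ 22 (mod 91)
36^3 ≡ 64 (mod 91)
36^4 ≡ 29 (mod 91)
36^6 ≡ 1 (mod 91) ✓
The smallest such exponent is 6, so the order of 36 is 6.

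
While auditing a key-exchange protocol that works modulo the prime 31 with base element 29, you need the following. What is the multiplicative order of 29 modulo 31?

Since 29 ∈ (Z/31Z)^×, its order divides φ(31) = 31 − 1 = 30 = 2 · 3 · 5.
Divisors of 30: 1, 2, 3, 5, 6, 10, 15, 30.
Test each divisor d:
29^1 ≡ 29
29^2 ≡ 4
29^3 ≡ 23
29^5 ≡ 30
29^6 ≡ 2
29^10 ≡ 1
Hence ord(29) = 10.

10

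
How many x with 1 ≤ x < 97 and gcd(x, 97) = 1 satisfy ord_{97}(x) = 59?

φ(97) = 97 − 1 = 96 = 2^5 · 3.
In a cyclic group of order 96, there are φ(d) elements of order d for each divisor d of 96, and zero for non-divisors.
Since 59 ∤ 96, the count is 0.

0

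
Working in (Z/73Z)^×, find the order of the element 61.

ord(61) | φ(73) = 73 − 1 = 72 = 2^3 · 3^2.
Divisors of 72: 1, 2, 3, 4, 6, 8, 9, 12, 18, 24, 36, 72.
Check 61^d mod 73 for each divisor in increasing order:
61^1 ≡ 61 (mod 73)
61^2 ≡ 71 (mod 73)
61^3 ≡ 24 (mod 73)
61^4 ≡ 4 (mod 73)
61^6 ≡ 65 (mod 73)
61^8 ≡ 16 (mod 73)
61^9 ≡ 27 (mod 73)
61^12 ≡ 64 (mod 73)
61^18 ≡ 72 (mod 73)
61^24 ≡ 8 (mod 73)
61^36 ≡ 1 (mod 73) ✓
The smallest such exponent is 36, so the order of 61 is 36.

36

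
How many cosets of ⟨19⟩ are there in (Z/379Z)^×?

2

By Lagrange's theorem, ord_379(19) divides φ(379) = 379 − 1 = 378 = 2 · 3^3 · 7.
Divisors of 378: 1, 2, 3, 6, 7, 9, 14, 18, 21, 27, 42, 54, 63, 126, 189, 378.
Test each divisor d:
19^1 ≡ 19
19^2 ≡ 361
19^3 ≡ 37
19^6 ≡ 232
19^7 ≡ 239
19^9 ≡ 246
19^14 ≡ 271
19^18 ≡ 255
19^21 ≡ 339
19^27 ≡ 195
19^42 ≡ 84
19^54 ≡ 125
19^63 ≡ 51
19^126 ≡ 327
19^189 ≡ 1
So ord_379(19) = 189, hence |⟨19⟩| = 189.
The index is φ(379) / ord(19) = 378 / 189 = 2.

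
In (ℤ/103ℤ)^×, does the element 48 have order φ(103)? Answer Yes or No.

Yes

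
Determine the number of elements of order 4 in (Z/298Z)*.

2

φ(298) = φ(2)·φ(149) = 1·148 = 148 = 2^2 · 37.
(Z/298Z)^× is cyclic (|G| = 148); a cyclic group of order m has exactly φ(d) elements of each order d | m, and none otherwise.
4 = 2^2 divides 148, and φ(4) = 2.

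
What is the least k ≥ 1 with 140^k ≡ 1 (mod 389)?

Since 140 ∈ (Z/389Z)^×, its order divides φ(389) = 389 − 1 = 388 = 2^2 · 97.
Divisors of 388: 1, 2, 4, 97, 194, 388.
Compute 140^d (mod 389) for the divisors d until we hit 1:
140^1 ≡ 140
140^2 ≡ 150
140^4 ≡ 327
140^97 ≡ 388
140^194 ≡ 1
So ord_389(140) = 194.

194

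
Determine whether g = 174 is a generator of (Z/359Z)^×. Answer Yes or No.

Yes

φ(359) = 359 − 1 = 358 = 2 · 179.
Test 174^(358/q) mod 359 for each prime factor q of 358:
174^179 ≡ 358 (mod 359)  [q = 2: ≢ 1 ✓]
174^2 ≡ 120 (mod 359)  [q = 179: ≢ 1 ✓]
None equal 1, so ord_359(174) = 358: 174 is a primitive root.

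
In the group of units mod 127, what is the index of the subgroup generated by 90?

7

ord(90) | φ(127) = 127 − 1 = 126 = 2 · 3^2 · 7.
Divisors of 126: 1, 2, 3, 6, 7, 9, 14, 18, 21, 42, 63, 126.
Check 90^d mod 127 for each divisor in increasing order:
90^1 ≡ 90
90^2 ≡ 99
90^3 ≡ 20
90^6 ≡ 19
90^7 ≡ 59
90^9 ≡ 126
90^14 ≡ 52
90^18 ≡ 1
The order of 90 is 18, so the subgroup it generates has 18 elements.
Index = |(Z/127Z)^×| / |⟨90⟩| = 126 / 18 = 7.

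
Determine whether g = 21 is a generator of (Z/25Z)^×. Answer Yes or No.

No

φ(25) = φ(5^2) = 5·(5−1) = 20 = 2^2 · 5.
An element g generates (Z/25Z)^× iff g^(20/q) ≢ 1 (mod 25) for each prime q ∈ {2, 5}.
21^10 ≡ 1 (mod 25)  [q = 2: ≡ 1 ✗]
21^4 ≡ 6 (mod 25)  [q = 5: ≢ 1 ✓]
Since 21^10 ≡ 1, the order of 21 divides 10 < 20, so 21 is not a primitive root.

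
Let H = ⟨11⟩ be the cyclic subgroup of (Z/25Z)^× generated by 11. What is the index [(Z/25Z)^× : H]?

ord(11) | φ(25) = φ(5^2) = 5·(5−1) = 20 = 2^2 · 5.
Divisors of 20: 1, 2, 4, 5, 10, 20.
Check 11^d mod 25 for each divisor in increasing order:
11^1 ≡ 11 (mod 25)
11^2 ≡ 21 (mod 25)
11^4 ≡ 16 (mod 25)
11^5 ≡ 1 (mod 25) ✓
Thus |⟨11⟩| = ord(11) = 5.
[(Z/25Z)^× : ⟨11⟩] = 20/5 = 4.

4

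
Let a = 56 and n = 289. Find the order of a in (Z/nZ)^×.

Since 56 ∈ (Z/289Z)^×, its order divides φ(289) = φ(17^2) = 17·(17−1) = 272 = 2^4 · 17.
Divisors of 272: 1, 2, 4, 8, 16, 17, 34, 68, 136, 272.
Compute 56^d (mod 289) for the divisors d until we hit 1:
56^1 ≡ 56
56^2 ≡ 246
56^4 ≡ 115
56^8 ≡ 220
56^16 ≡ 137
56^17 ≡ 158
56^34 ≡ 110
56^68 ≡ 251
56^136 ≡ 288
56^272 ≡ 1
So ord_289(56) = 272.

272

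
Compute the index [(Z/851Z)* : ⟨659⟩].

4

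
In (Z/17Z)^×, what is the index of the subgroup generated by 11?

ord(11) | φ(17) = 17 − 1 = 16 = 2^4.
Divisors of 16: 1, 2, 4, 8, 16.
Evaluate successive powers at the divisors of 16:
11^1 ≡ 11
11^2 ≡ 2
11^4 ≡ 4
11^8 ≡ 16
11^16 ≡ 1
Thus |⟨11⟩| = ord(11) = 16.
[(Z/17Z)^× : ⟨11⟩] = 16/16 = 1.

1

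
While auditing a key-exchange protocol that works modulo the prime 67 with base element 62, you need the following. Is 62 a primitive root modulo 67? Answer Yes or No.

No

φ(67) = 67 − 1 = 66 = 2 · 3 · 11.
An element g generates (Z/67Z)^× iff g^(66/q) ≢ 1 (mod 67) for each prime q ∈ {2, 3, 11}.
62^33 ≡ 1 (mod 67)  [q = 2: ≡ 1 ✗]
62^22 ≡ 1 (mod 67)  [q = 3: ≡ 1 ✗]
62^6 ≡ 14 (mod 67)  [q = 11: ≢ 1 ✓]
The check at q = 2 fails, so 62 generates a proper subgroup.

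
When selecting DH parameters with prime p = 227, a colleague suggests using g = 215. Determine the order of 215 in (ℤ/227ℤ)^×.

By Lagrange's theorem, ord_227(215) divides φ(227) = 227 − 1 = 226 = 2 · 113.
Divisors of 226: 1, 2, 113, 226.
Compute 215^d (mod 227) for the divisors d until we hit 1:
215^1 ≡ 215 (mod 227)
215^2 ≡ 144 (mod 227)
215^113 ≡ 226 (mod 227)
215^226 ≡ 1 (mod 227) ✓
So ord_227(215) = 226.

226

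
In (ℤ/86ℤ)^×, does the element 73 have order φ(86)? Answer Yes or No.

Yes

φ(86) = φ(2)·φ(43) = 1·42 = 42 = 2 · 3 · 7.
It suffices to check that the order of 73 is not a proper divisor of 42: compute 73^(42/q) for q ∈ {2, 3, 7}.
73^21 ≡ 85 (mod 86)  [q = 2: ≢ 1 ✓]
73^14 ≡ 49 (mod 86)  [q = 3: ≢ 1 ✓]
73^6 ≡ 59 (mod 86)  [q = 7: ≢ 1 ✓]
None equal 1, so ord_86(73) = 42: 73 is a primitive root.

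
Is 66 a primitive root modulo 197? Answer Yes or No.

φ(197) = 197 − 1 = 196 = 2^2 · 7^2.
66 is a primitive root mod 197 iff 66^(φ(197)/q) ≢ 1 for every prime q | φ(197), i.e. q ∈ {2, 7}.
66^98 ≡ 196 (mod 197)  [q = 2: ≢ 1 ✓]
66^28 ≡ 104 (mod 197)  [q = 7: ≢ 1 ✓]
Every test exponent gives a nontrivial residue, hence 66 generates the full group.

Yes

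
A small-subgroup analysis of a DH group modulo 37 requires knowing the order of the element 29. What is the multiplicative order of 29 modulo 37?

ord(29) | φ(37) = 37 − 1 = 36 = 2^2 · 3^2.
Divisors of 36: 1, 2, 3, 4, 6, 9, 12, 18, 36.
Evaluate successive powers at the divisors of 36:
29^1 ≡ 29
29^2 ≡ 27
29^3 ≡ 6
29^4 ≡ 26
29^6 ≡ 36
29^9 ≡ 31
29^12 ≡ 1
The smallest such exponent is 12, so the order of 29 is 12.

12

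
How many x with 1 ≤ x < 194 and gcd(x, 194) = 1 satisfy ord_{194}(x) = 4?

φ(194) = φ(2)·φ(97) = 1·96 = 96 = 2^5 · 3.
(Z/194Z)^× is cyclic (|G| = 96); a cyclic group of order m has exactly φ(d) elements of each order d | m, and none otherwise.
4 = 2^2 divides 96, and φ(4) = 2.

2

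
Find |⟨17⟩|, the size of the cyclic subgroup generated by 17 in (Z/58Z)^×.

4

ord(17) | φ(58) = φ(2)·φ(29) = 1·28 = 28 = 2^2 · 7.
Divisors of 28: 1, 2, 4, 7, 14, 28.
Test each divisor d:
17^1 ≡ 17 (mod 58)
17^2 ≡ 57 (mod 58)
17^4 ≡ 1 (mod 58) ✓
So ord_58(17) = 4.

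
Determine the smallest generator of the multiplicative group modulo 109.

6

φ(109) = 109 − 1 = 108 = 2^2 · 3^3.
Test candidates g = 2, 3, … against the prime factors q ∈ {2, 3} of φ(109): g is a generator iff g^(108/q) ≢ 1 for every such q.
g = 2: 2^54 ≡ 108; 2^36 ≡ 1 — hits 1, so not a primitive root.
g = 3: 3^54 ≡ 1 — hits 1, so not a primitive root.
g = 4: 4^54 ≡ 1 — hits 1, so not a primitive root.
g = 5: 5^54 ≡ 1 — hits 1, so not a primitive root.
g = 6: 6^54 ≡ 108; 6^36 ≡ 63 — none is 1, so 6 is a primitive root.
Hence the least primitive root of 109 is 6.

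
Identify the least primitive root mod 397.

5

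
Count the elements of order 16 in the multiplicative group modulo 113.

8

φ(113) = 113 − 1 = 112 = 2^4 · 7.
Since (Z/113Z)^× is cyclic of order 112, the number of elements of order d is φ(d) when d | 112 and 0 otherwise.
16 = 2^4 divides 112, and φ(16) = 8.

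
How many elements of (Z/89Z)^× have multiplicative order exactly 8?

4

φ(89) = 89 − 1 = 88 = 2^3 · 11.
Since (Z/89Z)^× is cyclic of order 88, the number of elements of order d is φ(d) when d | 88 and 0 otherwise.
8 = 2^3 divides 88, and φ(8) = 4.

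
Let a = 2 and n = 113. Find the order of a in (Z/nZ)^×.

28

Since 2 ∈ (Z/113Z)^×, its order divides φ(113) = 113 − 1 = 112 = 2^4 · 7.
Divisors of 112: 1, 2, 4, 7, 8, 14, 16, 28, 56, 112.
Compute 2^d (mod 113) for the divisors d until we hit 1:
2^1 ≡ 2 (mod 113)
2^2 ≡ 4 (mod 113)
2^4 ≡ 16 (mod 113)
2^7 ≡ 15 (mod 113)
2^8 ≡ 30 (mod 113)
2^14 ≡ 112 (mod 113)
2^16 ≡ 109 (mod 113)
2^28 ≡ 1 (mod 113) ✓
Hence ord(2) = 28.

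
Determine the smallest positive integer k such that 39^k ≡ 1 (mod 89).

11

Since 39 ∈ (Z/89Z)^×, its order divides φ(89) = 89 − 1 = 88 = 2^3 · 11.
Divisors of 88: 1, 2, 4, 8, 11, 22, 44, 88.
Compute 39^d (mod 89) for the divisors d until we hit 1:
39^1 ≡ 39
39^2 ≡ 8
39^4 ≡ 64
39^8 ≡ 2
39^11 ≡ 1
So ord_89(39) = 11.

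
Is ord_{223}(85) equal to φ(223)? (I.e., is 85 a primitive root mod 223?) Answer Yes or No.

Yes

φ(223) = 223 − 1 = 222 = 2 · 3 · 37.
It suffices to check that the order of 85 is not a proper divisor of 222: compute 85^(222/q) for q ∈ {2, 3, 37}.
85^111 ≡ 222 (mod 223)  [q = 2: ≢ 1 ✓]
85^74 ≡ 39 (mod 223)  [q = 3: ≢ 1 ✓]
85^6 ≡ 66 (mod 223)  [q = 37: ≢ 1 ✓]
Every test exponent gives a nontrivial residue, hence 85 generates the full group.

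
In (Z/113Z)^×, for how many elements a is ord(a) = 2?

φ(113) = 113 − 1 = 112 = 2^4 · 7.
(Z/113Z)^× is cyclic (|G| = 112); a cyclic group of order m has exactly φ(d) elements of each order d | m, and none otherwise.
2 | 112, and φ(2) = 2 − 1 = 1.

1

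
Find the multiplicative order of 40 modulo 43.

By Lagrange's theorem, ord_43(40) divides φ(43) = 43 − 1 = 42 = 2 · 3 · 7.
Divisors of 42: 1, 2, 3, 6, 7, 14, 21, 42.
Test each divisor d:
40^1 ≡ 40
40^2 ≡ 9
40^3 ≡ 16
40^6 ≡ 41
40^7 ≡ 6
40^14 ≡ 36
40^21 ≡ 1
So ord_43(40) = 21.

21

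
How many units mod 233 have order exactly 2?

1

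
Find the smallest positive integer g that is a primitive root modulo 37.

2

φ(37) = 37 − 1 = 36 = 2^2 · 3^2.
g is a primitive root iff g^(36/q) ≢ 1 (mod 37) for each prime q ∈ {2, 3}.
g = 2: 2^18 ≡ 36; 2^12 ≡ 26 — none is 1, so 2 is a primitive root.
So 2 is the smallest generator of (Z/37Z)^×.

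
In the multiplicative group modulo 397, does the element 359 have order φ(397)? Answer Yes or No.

φ(397) = 397 − 1 = 396 = 2^2 · 3^2 · 11.
It suffices to check that the order of 359 is not a proper divisor of 396: compute 359^(396/q) for q ∈ {2, 3, 11}.
359^198 ≡ 396 (mod 397)  [q = 2: ≢ 1 ✓]
359^132 ≡ 34 (mod 397)  [q = 3: ≢ 1 ✓]
359^36 ≡ 393 (mod 397)  [q = 11: ≢ 1 ✓]
All checks pass, so 359 has order 396 and is a primitive root modulo 397.

Yes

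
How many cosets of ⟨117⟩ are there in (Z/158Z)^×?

6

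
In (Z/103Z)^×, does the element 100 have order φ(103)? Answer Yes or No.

No

φ(103) = 103 − 1 = 102 = 2 · 3 · 17.
100 is a primitive root mod 103 iff 100^(φ(103)/q) ≢ 1 for every prime q | φ(103), i.e. q ∈ {2, 3, 17}.
100^51 ≡ 1 (mod 103)  [q = 2: ≡ 1 ✗]
100^34 ≡ 1 (mod 103)  [q = 3: ≡ 1 ✗]
100^6 ≡ 8 (mod 103)  [q = 17: ≢ 1 ✓]
Since 100^51 ≡ 1, the order of 100 divides 51 < 102, so 100 is not a primitive root.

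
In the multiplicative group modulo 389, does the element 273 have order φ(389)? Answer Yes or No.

Yes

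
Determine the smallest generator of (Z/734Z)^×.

11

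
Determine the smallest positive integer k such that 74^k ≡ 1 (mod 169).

39

By Lagrange's theorem, ord_169(74) divides φ(169) = φ(13^2) = 13·(13−1) = 156 = 2^2 · 3 · 13.
Divisors of 156: 1, 2, 3, 4, 6, 12, 13, 26, 39, 52, 78, 156.
Check 74^d mod 169 for each divisor in increasing order:
74^1 ≡ 74 (mod 169)
74^2 ≡ 68 (mod 169)
74^3 ≡ 131 (mod 169)
74^4 ≡ 61 (mod 169)
74^6 ≡ 92 (mod 169)
74^12 ≡ 14 (mod 169)
74^13 ≡ 22 (mod 169)
74^26 ≡ 146 (mod 169)
74^39 ≡ 1 (mod 169) ✓
Therefore the multiplicative order of 74 modulo 169 is 39.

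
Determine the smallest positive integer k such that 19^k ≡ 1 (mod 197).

14

Since 19 ∈ (Z/197Z)^×, its order divides φ(197) = 197 − 1 = 196 = 2^2 · 7^2.
Divisors of 196: 1, 2, 4, 7, 14, 28, 49, 98, 196.
Check 19^d mod 197 for each divisor in increasing order:
19^1 ≡ 19 (mod 197)
19^2 ≡ 164 (mod 197)
19^4 ≡ 104 (mod 197)
19^7 ≡ 196 (mod 197)
19^14 ≡ 1 (mod 197) ✓
Hence ord(19) = 14.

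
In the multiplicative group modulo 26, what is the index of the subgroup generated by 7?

1

Since 7 ∈ (Z/26Z)^×, its order divides φ(26) = φ(2)·φ(13) = 1·12 = 12 = 2^2 · 3.
Divisors of 12: 1, 2, 3, 4, 6, 12.
Test each divisor d:
7^1 ≡ 7 (mod 26)
7^2 ≡ 23 (mod 26)
7^3 ≡ 5 (mod 26)
7^4 ≡ 9 (mod 26)
7^6 ≡ 25 (mod 26)
7^12 ≡ 1 (mod 26) ✓
The order of 7 is 12, so the subgroup it generates has 12 elements.
The index is φ(26) / ord(7) = 12 / 12 = 1.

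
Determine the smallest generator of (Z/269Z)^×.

2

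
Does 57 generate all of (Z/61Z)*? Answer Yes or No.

φ(61) = 61 − 1 = 60 = 2^2 · 3 · 5.
It suffices to check that the order of 57 is not a proper divisor of 60: compute 57^(60/q) for q ∈ {2, 3, 5}.
57^30 ≡ 1 (mod 61)  [q = 2: ≡ 1 ✗]
57^20 ≡ 13 (mod 61)  [q = 3: ≢ 1 ✓]
57^12 ≡ 20 (mod 61)  [q = 5: ≢ 1 ✓]
57^30 ≡ 1 shows ord(57) | 30, strictly less than φ(61); not a primitive root.

No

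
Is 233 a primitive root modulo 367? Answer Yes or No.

No

φ(367) = 367 − 1 = 366 = 2 · 3 · 61.
233 is a primitive root mod 367 iff 233^(φ(367)/q) ≢ 1 for every prime q | φ(367), i.e. q ∈ {2, 3, 61}.
233^183 ≡ 366 (mod 367)  [q = 2: ≢ 1 ✓]
233^122 ≡ 1 (mod 367)  [q = 3: ≡ 1 ✗]
233^6 ≡ 135 (mod 367)  [q = 61: ≢ 1 ✓]
Since 233^122 ≡ 1, the order of 233 divides 122 < 366, so 233 is not a primitive root.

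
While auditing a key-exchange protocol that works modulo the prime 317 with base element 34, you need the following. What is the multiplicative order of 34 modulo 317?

79

Since 34 ∈ (Z/317Z)^×, its order divides φ(317) = 317 − 1 = 316 = 2^2 · 79.
Divisors of 316: 1, 2, 4, 79, 158, 316.
Evaluate successive powers at the divisors of 316:
34^1 ≡ 34 (mod 317)
34^2 ≡ 205 (mod 317)
34^4 ≡ 181 (mod 317)
34^79 ≡ 1 (mod 317) ✓
Therefore the multiplicative order of 34 modulo 317 is 79.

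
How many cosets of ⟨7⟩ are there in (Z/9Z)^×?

2

By Lagrange's theorem, ord_9(7) divides φ(9) = φ(3^2) = 3·(3−1) = 6 = 2 · 3.
Divisors of 6: 1, 2, 3, 6.
Compute 7^d (mod 9) for the divisors d until we hit 1:
7^1 ≡ 7 (mod 9)
7^2 ≡ 4 (mod 9)
7^3 ≡ 1 (mod 9) ✓
The order of 7 is 3, so the subgroup it generates has 3 elements.
Index = |(Z/9Z)^×| / |⟨7⟩| = 6 / 3 = 2.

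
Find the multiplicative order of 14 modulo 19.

18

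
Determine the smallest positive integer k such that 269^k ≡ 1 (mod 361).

Since 269 ∈ (Z/361Z)^×, its order divides φ(361) = φ(19^2) = 19·(19−1) = 342 = 2 · 3^2 · 19.
Divisors of 342: 1, 2, 3, 6, 9, 18, 19, 38, 57, 114, 171, 342.
Evaluate successive powers at the divisors of 342:
269^1 ≡ 269
269^2 ≡ 161
269^3 ≡ 350
269^6 ≡ 121
269^9 ≡ 113
269^18 ≡ 134
269^19 ≡ 307
269^38 ≡ 28
269^57 ≡ 293
269^114 ≡ 292
269^171 ≡ 360
269^342 ≡ 1
Hence ord(269) = 342.

342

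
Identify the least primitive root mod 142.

7

φ(142) = φ(2)·φ(71) = 1·70 = 70 = 2 · 5 · 7.
g is a primitive root iff g^(70/q) ≢ 1 (mod 142) for each prime q ∈ {2, 5, 7}.
g = 2: gcd(2, 142) = 2 > 1, not a unit — skip.
g = 3: 3^35 ≡ 1 — hits 1, so not a primitive root.
g = 4: gcd(4, 142) = 2 > 1, not a unit — skip.
g = 5: 5^35 ≡ 1 — hits 1, so not a primitive root.
g = 6: gcd(6, 142) = 2 > 1, not a unit — skip.
g = 7: 7^35 ≡ 141; 7^14 ≡ 125; 7^10 ≡ 45 — none is 1, so 7 is a primitive root.
Hence the least primitive root of 142 is 7.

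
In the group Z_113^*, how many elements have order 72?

0

φ(113) = 113 − 1 = 112 = 2^4 · 7.
Since (Z/113Z)^× is cyclic of order 112, the number of elements of order d is φ(d) when d | 112 and 0 otherwise.
Since 72 ∤ 112, the count is 0.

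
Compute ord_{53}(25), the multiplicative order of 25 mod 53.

26

ord(25) | φ(53) = 53 − 1 = 52 = 2^2 · 13.
Divisors of 52: 1, 2, 4, 13, 26, 52.
Check 25^d mod 53 for each divisor in increasing order:
25^1 ≡ 25
25^2 ≡ 42
25^4 ≡ 15
25^13 ≡ 52
25^26 ≡ 1
So ord_53(25) = 26.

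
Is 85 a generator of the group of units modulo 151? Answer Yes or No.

φ(151) = 151 − 1 = 150 = 2 · 3 · 5^2.
85 is a primitive root mod 151 iff 85^(φ(151)/q) ≢ 1 for every prime q | φ(151), i.e. q ∈ {2, 3, 5}.
85^75 ≡ 1 (mod 151)  [q = 2: ≡ 1 ✗]
85^50 ≡ 118 (mod 151)  [q = 3: ≢ 1 ✓]
85^30 ≡ 1 (mod 151)  [q = 5: ≡ 1 ✗]
Since 85^75 ≡ 1, the order of 85 divides 75 < 150, so 85 is not a primitive root.

No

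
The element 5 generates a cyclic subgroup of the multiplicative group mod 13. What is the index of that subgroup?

3

Since 5 ∈ (Z/13Z)^×, its order divides φ(13) = 13 − 1 = 12 = 2^2 · 3.
Divisors of 12: 1, 2, 3, 4, 6, 12.
Compute 5^d (mod 13) for the divisors d until we hit 1:
5^1 ≡ 5 (mod 13)
5^2 ≡ 12 (mod 13)
5^3 ≡ 8 (mod 13)
5^4 ≡ 1 (mod 13) ✓
The order of 5 is 4, so the subgroup it generates has 4 elements.
[(Z/13Z)^× : ⟨5⟩] = 12/4 = 3.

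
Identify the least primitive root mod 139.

2

φ(139) = 139 − 1 = 138 = 2 · 3 · 23.
Test candidates g = 2, 3, … against the prime factors q ∈ {2, 3, 23} of φ(139): g is a generator iff g^(138/q) ≢ 1 for every such q.
g = 2: 2^69 ≡ 138; 2^46 ≡ 96; 2^6 ≡ 64 — none is 1, so 2 is a primitive root.
Hence the least primitive root of 139 is 2.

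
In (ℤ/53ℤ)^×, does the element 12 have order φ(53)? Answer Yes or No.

φ(53) = 53 − 1 = 52 = 2^2 · 13.
Test 12^(52/q) mod 53 for each prime factor q of 52:
12^26 ≡ 52 (mod 53)  [q = 2: ≢ 1 ✓]
12^4 ≡ 13 (mod 53)  [q = 13: ≢ 1 ✓]
None equal 1, so ord_53(12) = 52: 12 is a primitive root.

Yes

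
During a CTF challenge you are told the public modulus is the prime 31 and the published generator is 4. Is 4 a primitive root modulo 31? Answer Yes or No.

No

φ(31) = 31 − 1 = 30 = 2 · 3 · 5.
4 is a primitive root mod 31 iff 4^(φ(31)/q) ≢ 1 for every prime q | φ(31), i.e. q ∈ {2, 3, 5}.
4^15 ≡ 1 (mod 31)  [q = 2: ≡ 1 ✗]
4^10 ≡ 1 (mod 31)  [q = 3: ≡ 1 ✗]
4^6 ≡ 4 (mod 31)  [q = 5: ≢ 1 ✓]
4^15 ≡ 1 shows ord(4) | 15, strictly less than φ(31); not a primitive root.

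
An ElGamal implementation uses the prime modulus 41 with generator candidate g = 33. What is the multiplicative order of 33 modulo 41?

20

ord(33) | φ(41) = 41 − 1 = 40 = 2^3 · 5.
Divisors of 40: 1, 2, 4, 5, 8, 10, 20, 40.
Check 33^d mod 41 for each divisor in increasing order:
33^1 ≡ 33 (mod 41)
33^2 ≡ 23 (mod 41)
33^4 ≡ 37 (mod 41)
33^5 ≡ 32 (mod 41)
33^8 ≡ 16 (mod 41)
33^10 ≡ 40 (mod 41)
33^20 ≡ 1 (mod 41) ✓
Therefore the multiplicative order of 33 modulo 41 is 20.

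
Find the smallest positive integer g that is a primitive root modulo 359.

7

φ(359) = 359 − 1 = 358 = 2 · 179.
g is a primitive root iff g^(358/q) ≢ 1 (mod 359) for each prime q ∈ {2, 179}.
g = 2: 2^179 ≡ 1 — hits 1, so not a primitive root.
g = 3: 3^179 ≡ 1 — hits 1, so not a primitive root.
g = 4: 4^179 ≡ 1 — hits 1, so not a primitive root.
g = 5: 5^179 ≡ 1 — hits 1, so not a primitive root.
g = 6: 6^179 ≡ 1 — hits 1, so not a primitive root.
g = 7: 7^179 ≡ 358; 7^2 ≡ 49 — none is 1, so 7 is a primitive root.
So 7 is the smallest generator of (Z/359Z)^×.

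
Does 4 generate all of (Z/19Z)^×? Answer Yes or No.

φ(19) = 19 − 1 = 18 = 2 · 3^2.
Test 4^(18/q) mod 19 for each prime factor q of 18:
4^9 ≡ 1 (mod 19)  [q = 2: ≡ 1 ✗]
4^6 ≡ 11 (mod 19)  [q = 3: ≢ 1 ✓]
4^9 ≡ 1 shows ord(4) | 9, strictly less than φ(19); not a primitive root.

No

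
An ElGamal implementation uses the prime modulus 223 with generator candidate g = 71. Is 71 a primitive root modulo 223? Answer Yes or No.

φ(223) = 223 − 1 = 222 = 2 · 3 · 37.
71 is a primitive root mod 223 iff 71^(φ(223)/q) ≢ 1 for every prime q | φ(223), i.e. q ∈ {2, 3, 37}.
71^111 ≡ 222 (mod 223)  [q = 2: ≢ 1 ✓]
71^74 ≡ 183 (mod 223)  [q = 3: ≢ 1 ✓]
71^6 ≡ 16 (mod 223)  [q = 37: ≢ 1 ✓]
None equal 1, so ord_223(71) = 222: 71 is a primitive root.

Yes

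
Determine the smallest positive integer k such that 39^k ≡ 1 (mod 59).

58

By Lagrange's theorem, ord_59(39) divides φ(59) = 59 − 1 = 58 = 2 · 29.
Divisors of 58: 1, 2, 29, 58.
Evaluate successive powers at the divisors of 58:
39^1 ≡ 39 (mod 59)
39^2 ≡ 46 (mod 59)
39^29 ≡ 58 (mod 59)
39^58 ≡ 1 (mod 59) ✓
The smallest such exponent is 58, so the order of 39 is 58.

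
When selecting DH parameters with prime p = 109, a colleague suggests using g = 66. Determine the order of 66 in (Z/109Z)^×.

9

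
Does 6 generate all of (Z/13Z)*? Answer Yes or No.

Yes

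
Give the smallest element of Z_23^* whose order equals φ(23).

5

φ(23) = 23 − 1 = 22 = 2 · 11.
g is a primitive root iff g^(22/q) ≢ 1 (mod 23) for each prime q ∈ {2, 11}.
g = 2: 2^11 ≡ 1 — hits 1, so not a primitive root.
g = 3: 3^11 ≡ 1 — hits 1, so not a primitive root.
g = 4: 4^11 ≡ 1 — hits 1, so not a primitive root.
g = 5: 5^11 ≡ 22; 5^2 ≡ 2 — none is 1, so 5 is a primitive root.
So 5 is the smallest generator of (Z/23Z)^×.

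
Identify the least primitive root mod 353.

3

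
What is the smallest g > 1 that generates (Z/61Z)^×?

φ(61) = 61 − 1 = 60 = 2^2 · 3 · 5.
g is a primitive root iff g^(60/q) ≢ 1 (mod 61) for each prime q ∈ {2, 3, 5}.
g = 2: 2^30 ≡ 60; 2^20 ≡ 47; 2^12 ≡ 9 — none is 1, so 2 is a primitive root.
Hence the least primitive root of 61 is 2.

2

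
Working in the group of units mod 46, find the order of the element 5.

22

By Lagrange's theorem, ord_46(5) divides φ(46) = φ(2)·φ(23) = 1·22 = 22 = 2 · 11.
Divisors of 22: 1, 2, 11, 22.
Compute 5^d (mod 46) for the divisors d until we hit 1:
5^1 ≡ 5 (mod 46)
5^2 ≡ 25 (mod 46)
5^11 ≡ 45 (mod 46)
5^22 ≡ 1 (mod 46) ✓
Hence ord(5) = 22.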